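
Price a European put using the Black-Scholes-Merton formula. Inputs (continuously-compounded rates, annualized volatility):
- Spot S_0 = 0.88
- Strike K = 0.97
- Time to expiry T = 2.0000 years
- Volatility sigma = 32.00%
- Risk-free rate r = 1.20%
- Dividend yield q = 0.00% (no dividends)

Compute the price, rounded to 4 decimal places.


d1 = (ln(S/K) + (r - q + 0.5*sigma^2) * T) / (sigma * sqrt(T)) = 0.06413864
d2 = d1 - sigma * sqrt(T) = -0.38840970
exp(-rT) = 0.97628571; exp(-qT) = 1.00000000
P = K * exp(-rT) * N(-d2) - S_0 * exp(-qT) * N(-d1)
N(-d1) = 0.47442992; N(-d2) = 0.65114357
P = 0.9700 * 0.97628571 * 0.65114357 - 0.8800 * 1.00000000 * 0.47442992 = 0.1991

Answer: Price = 0.1991


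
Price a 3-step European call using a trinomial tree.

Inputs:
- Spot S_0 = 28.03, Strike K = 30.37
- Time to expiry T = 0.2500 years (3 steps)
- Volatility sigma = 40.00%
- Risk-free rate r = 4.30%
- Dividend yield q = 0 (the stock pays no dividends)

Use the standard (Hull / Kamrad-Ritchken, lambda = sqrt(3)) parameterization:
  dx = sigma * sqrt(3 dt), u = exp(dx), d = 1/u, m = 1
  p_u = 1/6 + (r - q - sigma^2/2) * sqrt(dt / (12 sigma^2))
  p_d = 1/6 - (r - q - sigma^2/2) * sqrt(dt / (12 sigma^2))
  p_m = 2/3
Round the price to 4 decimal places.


Answer: Price = V(0,0) = 1.5157

Derivation:
dt = T/N = 0.083333; dx = sigma*sqrt(3*dt) = 0.200000
u = exp(dx) = 1.221403; d = 1/u = 0.818731
p_u = 0.158958, p_m = 0.666667, p_d = 0.174375
Discount per step: exp(-r*dt) = 0.996423
Stock lattice S(k, j) with j the centered position index:
  k=0: S(0,+0) = 28.0300
  k=1: S(1,-1) = 22.9490; S(1,+0) = 28.0300; S(1,+1) = 34.2359
  k=2: S(2,-2) = 18.7891; S(2,-1) = 22.9490; S(2,+0) = 28.0300; S(2,+1) = 34.2359; S(2,+2) = 41.8158
  k=3: S(3,-3) = 15.3832; S(3,-2) = 18.7891; S(3,-1) = 22.9490; S(3,+0) = 28.0300; S(3,+1) = 34.2359; S(3,+2) = 41.8158; S(3,+3) = 51.0740
Terminal payoffs V(N, j) = max(S_T - K, 0):
  V(3,-3) = 0.000000; V(3,-2) = 0.000000; V(3,-1) = 0.000000; V(3,+0) = 0.000000; V(3,+1) = 3.865919; V(3,+2) = 11.445846; V(3,+3) = 20.703990
Backward induction: V(k, j) = exp(-r*dt) * [p_u * V(k+1, j+1) + p_m * V(k+1, j) + p_d * V(k+1, j-1)]
  V(2,-2) = exp(-r*dt) * [p_u*0.000000 + p_m*0.000000 + p_d*0.000000] = 0.000000
  V(2,-1) = exp(-r*dt) * [p_u*0.000000 + p_m*0.000000 + p_d*0.000000] = 0.000000
  V(2,+0) = exp(-r*dt) * [p_u*3.865919 + p_m*0.000000 + p_d*0.000000] = 0.612322
  V(2,+1) = exp(-r*dt) * [p_u*11.445846 + p_m*3.865919 + p_d*0.000000] = 4.380966
  V(2,+2) = exp(-r*dt) * [p_u*20.703990 + p_m*11.445846 + p_d*3.865919] = 11.554279
  V(1,-1) = exp(-r*dt) * [p_u*0.612322 + p_m*0.000000 + p_d*0.000000] = 0.096986
  V(1,+0) = exp(-r*dt) * [p_u*4.380966 + p_m*0.612322 + p_d*0.000000] = 1.100655
  V(1,+1) = exp(-r*dt) * [p_u*11.554279 + p_m*4.380966 + p_d*0.612322] = 4.846668
  V(0,+0) = exp(-r*dt) * [p_u*4.846668 + p_m*1.100655 + p_d*0.096986] = 1.515659


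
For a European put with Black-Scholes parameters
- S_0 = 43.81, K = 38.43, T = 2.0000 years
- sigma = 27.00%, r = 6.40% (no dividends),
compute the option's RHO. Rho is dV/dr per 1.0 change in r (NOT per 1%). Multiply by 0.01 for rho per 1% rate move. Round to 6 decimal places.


Answer: Rho = -21.164937

Derivation:
d1 = 0.8692796191; d2 = 0.4874419573
phi(d1) = 0.2734156645; exp(-qT) = 1.0000000000; exp(-rT) = 0.8798533791
N(-d2) = 0.3129725831
Rho = -K*T*exp(-rT)*N(-d2) = -38.4300 * 2.0000 * 0.8798533791 * 0.3129725831 = -21.164937


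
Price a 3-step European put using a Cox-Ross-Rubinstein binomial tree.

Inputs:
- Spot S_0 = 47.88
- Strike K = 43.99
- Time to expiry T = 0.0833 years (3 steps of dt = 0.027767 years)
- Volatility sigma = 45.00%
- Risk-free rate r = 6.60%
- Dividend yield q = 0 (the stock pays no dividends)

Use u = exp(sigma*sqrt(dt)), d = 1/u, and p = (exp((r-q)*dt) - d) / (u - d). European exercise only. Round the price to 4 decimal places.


Answer: Price = V(0,0) = 0.7438

Derivation:
dt = T/N = 0.027767
u = exp(sigma*sqrt(dt)) = 1.077868; d = 1/u = 0.927757
p = (exp((r-q)*dt) - d) / (u - d) = 0.493482
Discount per step: exp(-r*dt) = 0.998169
Stock lattice S(k, i) with i counting down-moves:
  k=0: S(0,0) = 47.8800
  k=1: S(1,0) = 51.6083; S(1,1) = 44.4210
  k=2: S(2,0) = 55.6270; S(2,1) = 47.8800; S(2,2) = 41.2119
  k=3: S(3,0) = 59.9585; S(3,1) = 51.6083; S(3,2) = 44.4210; S(3,3) = 38.2347
Terminal payoffs V(N, i) = max(K - S_T, 0):
  V(3,0) = 0.000000; V(3,1) = 0.000000; V(3,2) = 0.000000; V(3,3) = 5.755323
Backward induction: V(k, i) = exp(-r*dt) * [p * V(k+1, i) + (1-p) * V(k+1, i+1)].
  V(2,0) = exp(-r*dt) * [p*0.000000 + (1-p)*0.000000] = 0.000000
  V(2,1) = exp(-r*dt) * [p*0.000000 + (1-p)*0.000000] = 0.000000
  V(2,2) = exp(-r*dt) * [p*0.000000 + (1-p)*5.755323] = 2.909837
  V(1,0) = exp(-r*dt) * [p*0.000000 + (1-p)*0.000000] = 0.000000
  V(1,1) = exp(-r*dt) * [p*0.000000 + (1-p)*2.909837] = 1.471186
  V(0,0) = exp(-r*dt) * [p*0.000000 + (1-p)*1.471186] = 0.743818


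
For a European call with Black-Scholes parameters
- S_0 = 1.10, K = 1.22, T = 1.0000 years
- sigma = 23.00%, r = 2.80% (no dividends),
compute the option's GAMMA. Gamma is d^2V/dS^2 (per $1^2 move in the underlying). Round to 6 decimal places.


d1 = -0.2134377345; d2 = -0.4434377345
phi(d1) = 0.3899579499; exp(-qT) = 1.0000000000; exp(-rT) = 0.9723883668
Gamma = exp(-qT) * phi(d1) / (S * sigma * sqrt(T)) = 1.0000000000 * 0.3899579499 / (1.1000 * 0.2300 * 1.0000000000) = 1.541336

Answer: Gamma = 1.541336


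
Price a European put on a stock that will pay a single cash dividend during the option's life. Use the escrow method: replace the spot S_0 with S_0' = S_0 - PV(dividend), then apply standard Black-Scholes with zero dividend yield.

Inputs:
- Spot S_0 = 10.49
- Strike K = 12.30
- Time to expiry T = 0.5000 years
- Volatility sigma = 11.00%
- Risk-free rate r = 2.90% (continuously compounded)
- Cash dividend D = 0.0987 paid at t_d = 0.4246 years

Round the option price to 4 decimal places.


Answer: Price = 1.7382

Derivation:
PV(D) = D * exp(-r * t_d) = 0.0987 * 0.98776210 = 0.09749212
S_0' = S_0 - PV(D) = 10.4900 - 0.09749212 = 10.39250788
d1 = (ln(S_0'/K) + (r + sigma^2/2)*T) / (sigma*sqrt(T)) = -1.94118954
d2 = d1 - sigma*sqrt(T) = -2.01897129
exp(-rT) = 0.98560462
N(-d1) = 0.97388235; N(-d2) = 0.97825490
P = K * exp(-rT) * N(-d2) - S_0' * N(-d1) = 12.3000 * 0.98560462 * 0.97825490 - 10.39250788 * 0.97388235 = 1.7382


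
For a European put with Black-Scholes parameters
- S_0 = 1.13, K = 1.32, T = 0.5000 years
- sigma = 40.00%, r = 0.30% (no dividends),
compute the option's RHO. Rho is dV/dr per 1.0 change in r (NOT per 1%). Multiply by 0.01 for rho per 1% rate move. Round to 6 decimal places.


d1 = -0.4027471766; d2 = -0.6855898891
phi(d1) = 0.3678642932; exp(-qT) = 1.0000000000; exp(-rT) = 0.9985011244
N(-d2) = 0.7535141204
Rho = -K*T*exp(-rT)*N(-d2) = -1.3200 * 0.5000 * 0.9985011244 * 0.7535141204 = -0.496574

Answer: Rho = -0.496574


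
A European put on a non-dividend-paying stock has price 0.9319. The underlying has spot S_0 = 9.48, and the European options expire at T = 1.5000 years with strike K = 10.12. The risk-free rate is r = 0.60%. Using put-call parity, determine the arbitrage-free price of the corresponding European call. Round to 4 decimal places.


Answer: Call price = 0.3826

Derivation:
Put-call parity: C - P = S_0 * exp(-qT) - K * exp(-rT).
S_0 * exp(-qT) = 9.4800 * 1.00000000 = 9.48000000
K * exp(-rT) = 10.1200 * 0.99104038 = 10.02932863
C = P + S*exp(-qT) - K*exp(-rT)
C = 0.9319 + 9.48000000 - 10.02932863 = 0.3826


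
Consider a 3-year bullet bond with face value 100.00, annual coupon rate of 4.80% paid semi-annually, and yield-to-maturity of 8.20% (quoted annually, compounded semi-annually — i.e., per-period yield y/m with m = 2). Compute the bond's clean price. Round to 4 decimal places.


Answer: Price = 91.1173

Derivation:
Coupon per period c = face * coupon_rate / m = 2.400000
Periods per year m = 2; per-period yield y/m = 0.041000
Number of cashflows N = 6
Cashflows (t years, CF_t, discount factor 1/(1+y/m)^(m*t), PV):
  t = 0.5000: CF_t = 2.400000, DF = 0.960615, PV = 2.305476
  t = 1.0000: CF_t = 2.400000, DF = 0.922781, PV = 2.214674
  t = 1.5000: CF_t = 2.400000, DF = 0.886437, PV = 2.127448
  t = 2.0000: CF_t = 2.400000, DF = 0.851524, PV = 2.043658
  t = 2.5000: CF_t = 2.400000, DF = 0.817987, PV = 1.963169
  t = 3.0000: CF_t = 102.400000, DF = 0.785770, PV = 80.462881
Price P = sum_t PV_t = 91.117306


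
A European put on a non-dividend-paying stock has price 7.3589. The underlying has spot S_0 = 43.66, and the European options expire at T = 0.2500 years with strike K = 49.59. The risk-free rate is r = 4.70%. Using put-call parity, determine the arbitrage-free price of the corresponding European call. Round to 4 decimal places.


Answer: Call price = 2.0082

Derivation:
Put-call parity: C - P = S_0 * exp(-qT) - K * exp(-rT).
S_0 * exp(-qT) = 43.6600 * 1.00000000 = 43.66000000
K * exp(-rT) = 49.5900 * 0.98831876 = 49.01072739
C = P + S*exp(-qT) - K*exp(-rT)
C = 7.3589 + 43.66000000 - 49.01072739 = 2.0082


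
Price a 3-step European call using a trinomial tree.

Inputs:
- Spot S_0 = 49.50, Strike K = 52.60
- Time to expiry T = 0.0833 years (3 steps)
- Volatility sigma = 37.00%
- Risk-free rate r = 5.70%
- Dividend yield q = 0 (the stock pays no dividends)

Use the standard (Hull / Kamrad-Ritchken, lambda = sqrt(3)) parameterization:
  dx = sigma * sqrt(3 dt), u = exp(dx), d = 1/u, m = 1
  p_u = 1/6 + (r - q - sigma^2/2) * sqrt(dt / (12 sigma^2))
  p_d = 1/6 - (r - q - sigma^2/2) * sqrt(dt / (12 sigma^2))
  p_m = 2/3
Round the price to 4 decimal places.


Answer: Price = V(0,0) = 1.1189

Derivation:
dt = T/N = 0.027767; dx = sigma*sqrt(3*dt) = 0.106788
u = exp(dx) = 1.112699; d = 1/u = 0.898716
p_u = 0.165178, p_m = 0.666667, p_d = 0.168155
Discount per step: exp(-r*dt) = 0.998419
Stock lattice S(k, j) with j the centered position index:
  k=0: S(0,+0) = 49.5000
  k=1: S(1,-1) = 44.4864; S(1,+0) = 49.5000; S(1,+1) = 55.0786
  k=2: S(2,-2) = 39.9807; S(2,-1) = 44.4864; S(2,+0) = 49.5000; S(2,+1) = 55.0786; S(2,+2) = 61.2859
  k=3: S(3,-3) = 35.9312; S(3,-2) = 39.9807; S(3,-1) = 44.4864; S(3,+0) = 49.5000; S(3,+1) = 55.0786; S(3,+2) = 61.2859; S(3,+3) = 68.1927
Terminal payoffs V(N, j) = max(S_T - K, 0):
  V(3,-3) = 0.000000; V(3,-2) = 0.000000; V(3,-1) = 0.000000; V(3,+0) = 0.000000; V(3,+1) = 2.478592; V(3,+2) = 8.685884; V(3,+3) = 15.592731
Backward induction: V(k, j) = exp(-r*dt) * [p_u * V(k+1, j+1) + p_m * V(k+1, j) + p_d * V(k+1, j-1)]
  V(2,-2) = exp(-r*dt) * [p_u*0.000000 + p_m*0.000000 + p_d*0.000000] = 0.000000
  V(2,-1) = exp(-r*dt) * [p_u*0.000000 + p_m*0.000000 + p_d*0.000000] = 0.000000
  V(2,+0) = exp(-r*dt) * [p_u*2.478592 + p_m*0.000000 + p_d*0.000000] = 0.408762
  V(2,+1) = exp(-r*dt) * [p_u*8.685884 + p_m*2.478592 + p_d*0.000000] = 3.082230
  V(2,+2) = exp(-r*dt) * [p_u*15.592731 + p_m*8.685884 + p_d*2.478592] = 8.769065
  V(1,-1) = exp(-r*dt) * [p_u*0.408762 + p_m*0.000000 + p_d*0.000000] = 0.067412
  V(1,+0) = exp(-r*dt) * [p_u*3.082230 + p_m*0.408762 + p_d*0.000000] = 0.780388
  V(1,+1) = exp(-r*dt) * [p_u*8.769065 + p_m*3.082230 + p_d*0.408762] = 3.566364
  V(0,+0) = exp(-r*dt) * [p_u*3.566364 + p_m*0.780388 + p_d*0.067412] = 1.118907


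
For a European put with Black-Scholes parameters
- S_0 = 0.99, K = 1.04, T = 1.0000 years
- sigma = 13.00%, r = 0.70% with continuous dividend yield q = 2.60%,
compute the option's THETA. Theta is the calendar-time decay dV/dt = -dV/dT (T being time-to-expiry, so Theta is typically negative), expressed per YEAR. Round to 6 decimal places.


Answer: Theta = -0.034264

Derivation:
d1 = -0.4601619154; d2 = -0.5901619154
phi(d1) = 0.3588635568; exp(-qT) = 0.9743350896; exp(-rT) = 0.9930244429
Theta = -S*exp(-qT)*phi(d1)*sigma/(2*sqrt(T)) + r*K*exp(-rT)*N(-d2) - q*S*exp(-qT)*N(-d1)
N(-d1) = 0.6772999975; N(-d2) = 0.7224589488; sqrt(T) = 1.0000000000
Term 1 = -0.9900 * 0.9743350896 * 0.3588635568 * 0.1300 / (2 * 1.0000000000) = -0.0225001934
Term 2 = 0.0070 * 1.0400 * 0.9930244429 * 0.7224589488 = 0.0052228132
Term 3 = -0.0260 * 0.9900 * 0.9743350896 * 0.6772999975 = -0.0169862675
Theta = -0.0225001934 + (0.0052228132) + (-0.0169862675) = -0.034264


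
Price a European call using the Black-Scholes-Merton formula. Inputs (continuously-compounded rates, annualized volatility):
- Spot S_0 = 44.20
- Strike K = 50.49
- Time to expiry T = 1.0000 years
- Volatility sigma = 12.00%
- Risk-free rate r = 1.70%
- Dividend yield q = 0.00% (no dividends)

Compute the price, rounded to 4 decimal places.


d1 = (ln(S/K) + (r - q + 0.5*sigma^2) * T) / (sigma * sqrt(T)) = -0.90708756
d2 = d1 - sigma * sqrt(T) = -1.02708756
exp(-rT) = 0.98314368; exp(-qT) = 1.00000000
C = S_0 * exp(-qT) * N(d1) - K * exp(-rT) * N(d2)
N(d1) = 0.18218025; N(d2) = 0.15218962
C = 44.2000 * 1.00000000 * 0.18218025 - 50.4900 * 0.98314368 * 0.15218962 = 0.4978

Answer: Price = 0.4978


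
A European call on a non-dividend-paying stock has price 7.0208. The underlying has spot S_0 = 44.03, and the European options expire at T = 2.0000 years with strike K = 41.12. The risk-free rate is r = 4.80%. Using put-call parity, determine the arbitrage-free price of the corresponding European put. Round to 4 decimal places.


Answer: Put price = 0.3468

Derivation:
Put-call parity: C - P = S_0 * exp(-qT) - K * exp(-rT).
S_0 * exp(-qT) = 44.0300 * 1.00000000 = 44.03000000
K * exp(-rT) = 41.1200 * 0.90846402 = 37.35604034
P = C - S*exp(-qT) + K*exp(-rT)
P = 7.0208 - 44.03000000 + 37.35604034 = 0.3468


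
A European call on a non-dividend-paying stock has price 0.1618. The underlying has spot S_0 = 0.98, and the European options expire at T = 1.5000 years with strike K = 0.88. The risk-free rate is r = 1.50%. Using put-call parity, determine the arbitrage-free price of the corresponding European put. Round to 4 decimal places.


Answer: Put price = 0.0422

Derivation:
Put-call parity: C - P = S_0 * exp(-qT) - K * exp(-rT).
S_0 * exp(-qT) = 0.9800 * 1.00000000 = 0.98000000
K * exp(-rT) = 0.8800 * 0.97775124 = 0.86042109
P = C - S*exp(-qT) + K*exp(-rT)
P = 0.1618 - 0.98000000 + 0.86042109 = 0.0422


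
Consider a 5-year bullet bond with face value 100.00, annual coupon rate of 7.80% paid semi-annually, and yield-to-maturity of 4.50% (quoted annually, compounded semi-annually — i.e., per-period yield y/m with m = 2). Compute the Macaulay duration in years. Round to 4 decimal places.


Coupon per period c = face * coupon_rate / m = 3.900000
Periods per year m = 2; per-period yield y/m = 0.022500
Number of cashflows N = 10
Cashflows (t years, CF_t, discount factor 1/(1+y/m)^(m*t), PV):
  t = 0.5000: CF_t = 3.900000, DF = 0.977995, PV = 3.814181
  t = 1.0000: CF_t = 3.900000, DF = 0.956474, PV = 3.730250
  t = 1.5000: CF_t = 3.900000, DF = 0.935427, PV = 3.648167
  t = 2.0000: CF_t = 3.900000, DF = 0.914843, PV = 3.567889
  t = 2.5000: CF_t = 3.900000, DF = 0.894712, PV = 3.489378
  t = 3.0000: CF_t = 3.900000, DF = 0.875024, PV = 3.412595
  t = 3.5000: CF_t = 3.900000, DF = 0.855769, PV = 3.337501
  t = 4.0000: CF_t = 3.900000, DF = 0.836938, PV = 3.264060
  t = 4.5000: CF_t = 3.900000, DF = 0.818522, PV = 3.192234
  t = 5.0000: CF_t = 103.900000, DF = 0.800510, PV = 83.173003
Price P = sum_t PV_t = 114.629257
Macaulay numerator sum_t t * PV_t:
  t * PV_t at t = 0.5000: 1.907090
  t * PV_t at t = 1.0000: 3.730250
  t * PV_t at t = 1.5000: 5.472250
  t * PV_t at t = 2.0000: 7.135778
  t * PV_t at t = 2.5000: 8.723445
  t * PV_t at t = 3.0000: 10.237784
  t * PV_t at t = 3.5000: 11.681253
  t * PV_t at t = 4.0000: 13.056238
  t * PV_t at t = 4.5000: 14.365054
  t * PV_t at t = 5.0000: 415.865014
Macaulay duration D = (sum_t t * PV_t) / P = 492.174157 / 114.629257 = 4.293617

Answer: Macaulay duration = 4.2936 years


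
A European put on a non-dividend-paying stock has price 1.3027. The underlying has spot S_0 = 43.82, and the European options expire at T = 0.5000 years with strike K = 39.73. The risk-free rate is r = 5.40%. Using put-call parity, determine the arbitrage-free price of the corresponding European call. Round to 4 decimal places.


Answer: Call price = 6.4511

Derivation:
Put-call parity: C - P = S_0 * exp(-qT) - K * exp(-rT).
S_0 * exp(-qT) = 43.8200 * 1.00000000 = 43.82000000
K * exp(-rT) = 39.7300 * 0.97336124 = 38.67164213
C = P + S*exp(-qT) - K*exp(-rT)
C = 1.3027 + 43.82000000 - 38.67164213 = 6.4511


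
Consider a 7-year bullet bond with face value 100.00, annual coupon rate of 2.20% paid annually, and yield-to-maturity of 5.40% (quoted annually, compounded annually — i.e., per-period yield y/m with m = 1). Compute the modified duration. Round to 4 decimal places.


Coupon per period c = face * coupon_rate / m = 2.200000
Periods per year m = 1; per-period yield y/m = 0.054000
Number of cashflows N = 7
Cashflows (t years, CF_t, discount factor 1/(1+y/m)^(m*t), PV):
  t = 1.0000: CF_t = 2.200000, DF = 0.948767, PV = 2.087287
  t = 2.0000: CF_t = 2.200000, DF = 0.900158, PV = 1.980348
  t = 3.0000: CF_t = 2.200000, DF = 0.854040, PV = 1.878888
  t = 4.0000: CF_t = 2.200000, DF = 0.810285, PV = 1.782626
  t = 5.0000: CF_t = 2.200000, DF = 0.768771, PV = 1.691296
  t = 6.0000: CF_t = 2.200000, DF = 0.729384, PV = 1.604645
  t = 7.0000: CF_t = 102.200000, DF = 0.692015, PV = 70.723968
Price P = sum_t PV_t = 81.749057
First compute Macaulay numerator sum_t t * PV_t:
  t * PV_t at t = 1.0000: 2.087287
  t * PV_t at t = 2.0000: 3.960695
  t * PV_t at t = 3.0000: 5.636663
  t * PV_t at t = 4.0000: 7.130504
  t * PV_t at t = 5.0000: 8.456480
  t * PV_t at t = 6.0000: 9.627871
  t * PV_t at t = 7.0000: 495.067777
Macaulay duration D = 531.967277 / 81.749057 = 6.507320
Modified duration = D / (1 + y/m) = 6.507320 / (1 + 0.054000) = 6.173928

Answer: Modified duration = 6.1739


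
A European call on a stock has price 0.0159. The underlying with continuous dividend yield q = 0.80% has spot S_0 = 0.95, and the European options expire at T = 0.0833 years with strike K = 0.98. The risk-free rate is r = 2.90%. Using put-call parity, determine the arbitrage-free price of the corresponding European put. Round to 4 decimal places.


Put-call parity: C - P = S_0 * exp(-qT) - K * exp(-rT).
S_0 * exp(-qT) = 0.9500 * 0.99933382 = 0.94936713
K * exp(-rT) = 0.9800 * 0.99758722 = 0.97763547
P = C - S*exp(-qT) + K*exp(-rT)
P = 0.0159 - 0.94936713 + 0.97763547 = 0.0442

Answer: Put price = 0.0442


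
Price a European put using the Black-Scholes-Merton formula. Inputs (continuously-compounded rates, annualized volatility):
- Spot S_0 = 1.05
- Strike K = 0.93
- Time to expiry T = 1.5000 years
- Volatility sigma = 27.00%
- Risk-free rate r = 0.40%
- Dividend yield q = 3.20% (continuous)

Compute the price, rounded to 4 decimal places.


Answer: Price = 0.0918

Derivation:
d1 = (ln(S/K) + (r - q + 0.5*sigma^2) * T) / (sigma * sqrt(T)) = 0.40533266
d2 = d1 - sigma * sqrt(T) = 0.07465155
exp(-rT) = 0.99401796; exp(-qT) = 0.95313379
P = K * exp(-rT) * N(-d2) - S_0 * exp(-qT) * N(-d1)
N(-d1) = 0.34261650; N(-d2) = 0.47024598
P = 0.9300 * 0.99401796 * 0.47024598 - 1.0500 * 0.95313379 * 0.34261650 = 0.0918


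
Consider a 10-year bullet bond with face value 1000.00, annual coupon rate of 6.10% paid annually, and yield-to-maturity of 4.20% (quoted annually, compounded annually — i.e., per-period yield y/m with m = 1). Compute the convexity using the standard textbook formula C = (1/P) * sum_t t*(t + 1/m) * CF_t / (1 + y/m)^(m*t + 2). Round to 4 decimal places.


Coupon per period c = face * coupon_rate / m = 61.000000
Periods per year m = 1; per-period yield y/m = 0.042000
Number of cashflows N = 10
Cashflows (t years, CF_t, discount factor 1/(1+y/m)^(m*t), PV):
  t = 1.0000: CF_t = 61.000000, DF = 0.959693, PV = 58.541267
  t = 2.0000: CF_t = 61.000000, DF = 0.921010, PV = 56.181638
  t = 3.0000: CF_t = 61.000000, DF = 0.883887, PV = 53.917119
  t = 4.0000: CF_t = 61.000000, DF = 0.848260, PV = 51.743876
  t = 5.0000: CF_t = 61.000000, DF = 0.814069, PV = 49.658231
  t = 6.0000: CF_t = 61.000000, DF = 0.781257, PV = 47.656651
  t = 7.0000: CF_t = 61.000000, DF = 0.749766, PV = 45.735750
  t = 8.0000: CF_t = 61.000000, DF = 0.719545, PV = 43.892274
  t = 9.0000: CF_t = 61.000000, DF = 0.690543, PV = 42.123104
  t = 10.0000: CF_t = 1061.000000, DF = 0.662709, PV = 703.134155
Price P = sum_t PV_t = 1152.584064
Convexity numerator sum_t t*(t + 1/m) * CF_t / (1+y/m)^(m*t + 2):
  t = 1.0000: term = 107.834238
  t = 2.0000: term = 310.463257
  t = 3.0000: term = 595.898766
  t = 4.0000: term = 953.133023
  t = 5.0000: term = 1372.072490
  t = 6.0000: term = 1843.475515
  t = 7.0000: term = 2358.893813
  t = 8.0000: term = 2910.617538
  t = 9.0000: term = 3491.623726
  t = 10.0000: term = 71235.330159
Convexity = (1/P) * sum = 85179.342526 / 1152.584064 = 73.902933

Answer: Convexity = 73.9029


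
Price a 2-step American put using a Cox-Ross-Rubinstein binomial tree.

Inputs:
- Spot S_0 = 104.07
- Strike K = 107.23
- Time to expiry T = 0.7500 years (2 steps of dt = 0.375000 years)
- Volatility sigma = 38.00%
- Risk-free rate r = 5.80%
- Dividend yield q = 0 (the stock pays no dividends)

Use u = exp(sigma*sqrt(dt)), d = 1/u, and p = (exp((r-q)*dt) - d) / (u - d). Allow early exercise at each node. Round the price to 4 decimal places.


Answer: Price = V(0,0) = 13.1414

Derivation:
dt = T/N = 0.375000
u = exp(sigma*sqrt(dt)) = 1.262005; d = 1/u = 0.792390
p = (exp((r-q)*dt) - d) / (u - d) = 0.488908
Discount per step: exp(-r*dt) = 0.978485
Stock lattice S(k, i) with i counting down-moves:
  k=0: S(0,0) = 104.0700
  k=1: S(1,0) = 131.3368; S(1,1) = 82.4640
  k=2: S(2,0) = 165.7477; S(2,1) = 104.0700; S(2,2) = 65.3437
Terminal payoffs V(N, i) = max(K - S_T, 0):
  V(2,0) = 0.000000; V(2,1) = 3.160000; V(2,2) = 41.886322
Backward induction: V(k, i) = exp(-r*dt) * [p * V(k+1, i) + (1-p) * V(k+1, i+1)]; then take max(V_cont, immediate exercise) for American.
  V(1,0) = exp(-r*dt) * [p*0.000000 + (1-p)*3.160000] = 1.580304; exercise = 0.000000; V(1,0) = max -> 1.580304
  V(1,1) = exp(-r*dt) * [p*3.160000 + (1-p)*41.886322] = 22.458896; exercise = 24.765968; V(1,1) = max -> 24.765968
  V(0,0) = exp(-r*dt) * [p*1.580304 + (1-p)*24.765968] = 13.141364; exercise = 3.160000; V(0,0) = max -> 13.141364


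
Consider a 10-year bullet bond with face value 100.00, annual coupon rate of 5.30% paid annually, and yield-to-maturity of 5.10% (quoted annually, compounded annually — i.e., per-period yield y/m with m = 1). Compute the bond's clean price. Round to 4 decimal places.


Answer: Price = 101.5369

Derivation:
Coupon per period c = face * coupon_rate / m = 5.300000
Periods per year m = 1; per-period yield y/m = 0.051000
Number of cashflows N = 10
Cashflows (t years, CF_t, discount factor 1/(1+y/m)^(m*t), PV):
  t = 1.0000: CF_t = 5.300000, DF = 0.951475, PV = 5.042816
  t = 2.0000: CF_t = 5.300000, DF = 0.905304, PV = 4.798113
  t = 3.0000: CF_t = 5.300000, DF = 0.861374, PV = 4.565283
  t = 4.0000: CF_t = 5.300000, DF = 0.819576, PV = 4.343752
  t = 5.0000: CF_t = 5.300000, DF = 0.779806, PV = 4.132970
  t = 6.0000: CF_t = 5.300000, DF = 0.741965, PV = 3.932417
  t = 7.0000: CF_t = 5.300000, DF = 0.705961, PV = 3.741596
  t = 8.0000: CF_t = 5.300000, DF = 0.671705, PV = 3.560034
  t = 9.0000: CF_t = 5.300000, DF = 0.639110, PV = 3.387283
  t = 10.0000: CF_t = 105.300000, DF = 0.608097, PV = 64.032611
Price P = sum_t PV_t = 101.536875


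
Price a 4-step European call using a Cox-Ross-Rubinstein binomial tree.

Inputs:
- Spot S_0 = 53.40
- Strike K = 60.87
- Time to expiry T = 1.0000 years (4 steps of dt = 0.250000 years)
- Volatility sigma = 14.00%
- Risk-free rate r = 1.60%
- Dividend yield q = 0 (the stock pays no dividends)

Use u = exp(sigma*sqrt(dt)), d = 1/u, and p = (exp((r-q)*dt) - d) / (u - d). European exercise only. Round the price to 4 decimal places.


Answer: Price = V(0,0) = 0.7997

Derivation:
dt = T/N = 0.250000
u = exp(sigma*sqrt(dt)) = 1.072508; d = 1/u = 0.932394
p = (exp((r-q)*dt) - d) / (u - d) = 0.511112
Discount per step: exp(-r*dt) = 0.996008
Stock lattice S(k, i) with i counting down-moves:
  k=0: S(0,0) = 53.4000
  k=1: S(1,0) = 57.2719; S(1,1) = 49.7898
  k=2: S(2,0) = 61.4246; S(2,1) = 53.4000; S(2,2) = 46.4237
  k=3: S(3,0) = 65.8784; S(3,1) = 57.2719; S(3,2) = 49.7898; S(3,3) = 43.2852
  k=4: S(4,0) = 70.6551; S(4,1) = 61.4246; S(4,2) = 53.4000; S(4,3) = 46.4237; S(4,4) = 40.3589
Terminal payoffs V(N, i) = max(S_T - K, 0):
  V(4,0) = 9.785132; V(4,1) = 0.554621; V(4,2) = 0.000000; V(4,3) = 0.000000; V(4,4) = 0.000000
Backward induction: V(k, i) = exp(-r*dt) * [p * V(k+1, i) + (1-p) * V(k+1, i+1)].
  V(3,0) = exp(-r*dt) * [p*9.785132 + (1-p)*0.554621] = 5.251402
  V(3,1) = exp(-r*dt) * [p*0.554621 + (1-p)*0.000000] = 0.282342
  V(3,2) = exp(-r*dt) * [p*0.000000 + (1-p)*0.000000] = 0.000000
  V(3,3) = exp(-r*dt) * [p*0.000000 + (1-p)*0.000000] = 0.000000
  V(2,0) = exp(-r*dt) * [p*5.251402 + (1-p)*0.282342] = 2.810825
  V(2,1) = exp(-r*dt) * [p*0.282342 + (1-p)*0.000000] = 0.143732
  V(2,2) = exp(-r*dt) * [p*0.000000 + (1-p)*0.000000] = 0.000000
  V(1,0) = exp(-r*dt) * [p*2.810825 + (1-p)*0.143732] = 1.500901
  V(1,1) = exp(-r*dt) * [p*0.143732 + (1-p)*0.000000] = 0.073170
  V(0,0) = exp(-r*dt) * [p*1.500901 + (1-p)*0.073170] = 0.799696


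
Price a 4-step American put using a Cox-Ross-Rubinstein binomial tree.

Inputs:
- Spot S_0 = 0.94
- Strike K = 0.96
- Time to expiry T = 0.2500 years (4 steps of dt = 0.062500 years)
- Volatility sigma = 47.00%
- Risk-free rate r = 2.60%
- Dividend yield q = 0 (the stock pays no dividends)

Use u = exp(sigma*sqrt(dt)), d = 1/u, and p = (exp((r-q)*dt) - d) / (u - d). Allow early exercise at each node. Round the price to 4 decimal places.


dt = T/N = 0.062500
u = exp(sigma*sqrt(dt)) = 1.124682; d = 1/u = 0.889141
p = (exp((r-q)*dt) - d) / (u - d) = 0.477563
Discount per step: exp(-r*dt) = 0.998376
Stock lattice S(k, i) with i counting down-moves:
  k=0: S(0,0) = 0.9400
  k=1: S(1,0) = 1.0572; S(1,1) = 0.8358
  k=2: S(2,0) = 1.1890; S(2,1) = 0.9400; S(2,2) = 0.7431
  k=3: S(3,0) = 1.3373; S(3,1) = 1.0572; S(3,2) = 0.8358; S(3,3) = 0.6608
  k=4: S(4,0) = 1.5040; S(4,1) = 1.1890; S(4,2) = 0.9400; S(4,3) = 0.7431; S(4,4) = 0.5875
Terminal payoffs V(N, i) = max(K - S_T, 0):
  V(4,0) = 0.000000; V(4,1) = 0.000000; V(4,2) = 0.020000; V(4,3) = 0.216863; V(4,4) = 0.372498
Backward induction: V(k, i) = exp(-r*dt) * [p * V(k+1, i) + (1-p) * V(k+1, i+1)]; then take max(V_cont, immediate exercise) for American.
  V(3,0) = exp(-r*dt) * [p*0.000000 + (1-p)*0.000000] = 0.000000; exercise = 0.000000; V(3,0) = max -> 0.000000
  V(3,1) = exp(-r*dt) * [p*0.000000 + (1-p)*0.020000] = 0.010432; exercise = 0.000000; V(3,1) = max -> 0.010432
  V(3,2) = exp(-r*dt) * [p*0.020000 + (1-p)*0.216863] = 0.122649; exercise = 0.124208; V(3,2) = max -> 0.124208
  V(3,3) = exp(-r*dt) * [p*0.216863 + (1-p)*0.372498] = 0.297688; exercise = 0.299247; V(3,3) = max -> 0.299247
  V(2,0) = exp(-r*dt) * [p*0.000000 + (1-p)*0.010432] = 0.005441; exercise = 0.000000; V(2,0) = max -> 0.005441
  V(2,1) = exp(-r*dt) * [p*0.010432 + (1-p)*0.124208] = 0.069759; exercise = 0.020000; V(2,1) = max -> 0.069759
  V(2,2) = exp(-r*dt) * [p*0.124208 + (1-p)*0.299247] = 0.215305; exercise = 0.216863; V(2,2) = max -> 0.216863
  V(1,0) = exp(-r*dt) * [p*0.005441 + (1-p)*0.069759] = 0.038980; exercise = 0.000000; V(1,0) = max -> 0.038980
  V(1,1) = exp(-r*dt) * [p*0.069759 + (1-p)*0.216863] = 0.146374; exercise = 0.124208; V(1,1) = max -> 0.146374
  V(0,0) = exp(-r*dt) * [p*0.038980 + (1-p)*0.146374] = 0.094932; exercise = 0.020000; V(0,0) = max -> 0.094932

Answer: Price = V(0,0) = 0.0949


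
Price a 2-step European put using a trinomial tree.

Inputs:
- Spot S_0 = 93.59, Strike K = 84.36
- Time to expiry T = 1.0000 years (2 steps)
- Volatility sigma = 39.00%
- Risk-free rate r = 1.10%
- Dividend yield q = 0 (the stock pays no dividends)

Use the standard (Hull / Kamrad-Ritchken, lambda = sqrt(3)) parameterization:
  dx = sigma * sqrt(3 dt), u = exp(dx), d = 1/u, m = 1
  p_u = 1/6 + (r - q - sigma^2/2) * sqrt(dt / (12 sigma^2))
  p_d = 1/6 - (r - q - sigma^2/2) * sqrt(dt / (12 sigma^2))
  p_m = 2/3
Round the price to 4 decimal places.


dt = T/N = 0.500000; dx = sigma*sqrt(3*dt) = 0.477650
u = exp(dx) = 1.612282; d = 1/u = 0.620239
p_u = 0.132620, p_m = 0.666667, p_d = 0.200714
Discount per step: exp(-r*dt) = 0.994515
Stock lattice S(k, j) with j the centered position index:
  k=0: S(0,+0) = 93.5900
  k=1: S(1,-1) = 58.0482; S(1,+0) = 93.5900; S(1,+1) = 150.8935
  k=2: S(2,-2) = 36.0037; S(2,-1) = 58.0482; S(2,+0) = 93.5900; S(2,+1) = 150.8935; S(2,+2) = 243.2828
Terminal payoffs V(N, j) = max(K - S_T, 0):
  V(2,-2) = 48.356270; V(2,-1) = 26.311838; V(2,+0) = 0.000000; V(2,+1) = 0.000000; V(2,+2) = 0.000000
Backward induction: V(k, j) = exp(-r*dt) * [p_u * V(k+1, j+1) + p_m * V(k+1, j) + p_d * V(k+1, j-1)]
  V(1,-1) = exp(-r*dt) * [p_u*0.000000 + p_m*26.311838 + p_d*48.356270] = 27.097536
  V(1,+0) = exp(-r*dt) * [p_u*0.000000 + p_m*0.000000 + p_d*26.311838] = 5.252175
  V(1,+1) = exp(-r*dt) * [p_u*0.000000 + p_m*0.000000 + p_d*0.000000] = 0.000000
  V(0,+0) = exp(-r*dt) * [p_u*0.000000 + p_m*5.252175 + p_d*27.097536] = 8.891256

Answer: Price = V(0,0) = 8.8913


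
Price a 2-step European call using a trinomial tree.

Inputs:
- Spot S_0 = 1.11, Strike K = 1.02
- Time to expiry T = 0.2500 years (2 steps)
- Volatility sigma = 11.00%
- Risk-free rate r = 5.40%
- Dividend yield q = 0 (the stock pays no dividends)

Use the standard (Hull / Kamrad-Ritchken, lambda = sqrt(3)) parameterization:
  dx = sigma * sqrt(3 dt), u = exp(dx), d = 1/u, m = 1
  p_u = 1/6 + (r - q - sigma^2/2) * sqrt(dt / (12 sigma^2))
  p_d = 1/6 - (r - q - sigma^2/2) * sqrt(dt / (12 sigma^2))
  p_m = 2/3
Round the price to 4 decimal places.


Answer: Price = V(0,0) = 0.1044

Derivation:
dt = T/N = 0.125000; dx = sigma*sqrt(3*dt) = 0.067361
u = exp(dx) = 1.069682; d = 1/u = 0.934858
p_u = 0.211156, p_m = 0.666667, p_d = 0.122177
Discount per step: exp(-r*dt) = 0.993273
Stock lattice S(k, j) with j the centered position index:
  k=0: S(0,+0) = 1.1100
  k=1: S(1,-1) = 1.0377; S(1,+0) = 1.1100; S(1,+1) = 1.1873
  k=2: S(2,-2) = 0.9701; S(2,-1) = 1.0377; S(2,+0) = 1.1100; S(2,+1) = 1.1873; S(2,+2) = 1.2701
Terminal payoffs V(N, j) = max(S_T - K, 0):
  V(2,-2) = 0.000000; V(2,-1) = 0.017692; V(2,+0) = 0.090000; V(2,+1) = 0.167346; V(2,+2) = 0.250083
Backward induction: V(k, j) = exp(-r*dt) * [p_u * V(k+1, j+1) + p_m * V(k+1, j) + p_d * V(k+1, j-1)]
  V(1,-1) = exp(-r*dt) * [p_u*0.090000 + p_m*0.017692 + p_d*0.000000] = 0.030592
  V(1,+0) = exp(-r*dt) * [p_u*0.167346 + p_m*0.090000 + p_d*0.017692] = 0.096842
  V(1,+1) = exp(-r*dt) * [p_u*0.250083 + p_m*0.167346 + p_d*0.090000] = 0.174187
  V(0,+0) = exp(-r*dt) * [p_u*0.174187 + p_m*0.096842 + p_d*0.030592] = 0.104373


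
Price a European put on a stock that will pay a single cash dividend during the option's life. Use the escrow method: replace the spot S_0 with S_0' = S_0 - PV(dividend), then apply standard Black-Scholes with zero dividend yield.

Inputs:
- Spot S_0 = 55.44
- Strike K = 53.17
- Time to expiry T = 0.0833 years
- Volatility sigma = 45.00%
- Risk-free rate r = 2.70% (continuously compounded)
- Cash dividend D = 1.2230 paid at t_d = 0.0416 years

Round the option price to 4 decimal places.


Answer: Price = 2.2320

Derivation:
PV(D) = D * exp(-r * t_d) = 1.2230 * 0.99887743 = 1.22162710
S_0' = S_0 - PV(D) = 55.4400 - 1.22162710 = 54.21837290
d1 = (ln(S_0'/K) + (r + sigma^2/2)*T) / (sigma*sqrt(T)) = 0.23259345
d2 = d1 - sigma*sqrt(T) = 0.10271562
exp(-rT) = 0.99775343
N(-d1) = 0.40803856; N(-d2) = 0.45909434
P = K * exp(-rT) * N(-d2) - S_0' * N(-d1) = 53.1700 * 0.99775343 * 0.45909434 - 54.21837290 * 0.40803856 = 2.2320


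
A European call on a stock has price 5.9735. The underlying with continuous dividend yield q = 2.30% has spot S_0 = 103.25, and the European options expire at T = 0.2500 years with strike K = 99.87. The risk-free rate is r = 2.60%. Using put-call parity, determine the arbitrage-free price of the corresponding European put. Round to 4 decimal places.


Put-call parity: C - P = S_0 * exp(-qT) - K * exp(-rT).
S_0 * exp(-qT) = 103.2500 * 0.99426650 = 102.65801608
K * exp(-rT) = 99.8700 * 0.99352108 = 99.22295019
P = C - S*exp(-qT) + K*exp(-rT)
P = 5.9735 - 102.65801608 + 99.22295019 = 2.5384

Answer: Put price = 2.5384


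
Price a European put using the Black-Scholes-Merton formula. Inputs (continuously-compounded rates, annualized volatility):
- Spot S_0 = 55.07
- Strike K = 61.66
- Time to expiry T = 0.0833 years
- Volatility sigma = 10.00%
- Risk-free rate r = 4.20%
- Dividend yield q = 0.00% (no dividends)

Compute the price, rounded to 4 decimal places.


d1 = (ln(S/K) + (r - q + 0.5*sigma^2) * T) / (sigma * sqrt(T)) = -3.78061827
d2 = d1 - sigma * sqrt(T) = -3.80948001
exp(-rT) = 0.99650751; exp(-qT) = 1.00000000
P = K * exp(-rT) * N(-d2) - S_0 * exp(-qT) * N(-d1)
N(-d1) = 0.99992178; N(-d2) = 0.99993037
P = 61.6600 * 0.99650751 * 0.99993037 - 55.0700 * 1.00000000 * 0.99992178 = 6.3747

Answer: Price = 6.3747


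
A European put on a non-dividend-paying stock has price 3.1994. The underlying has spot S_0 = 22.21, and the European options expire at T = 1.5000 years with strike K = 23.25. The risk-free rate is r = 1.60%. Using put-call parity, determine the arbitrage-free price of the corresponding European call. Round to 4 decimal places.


Put-call parity: C - P = S_0 * exp(-qT) - K * exp(-rT).
S_0 * exp(-qT) = 22.2100 * 1.00000000 = 22.21000000
K * exp(-rT) = 23.2500 * 0.97628571 = 22.69864275
C = P + S*exp(-qT) - K*exp(-rT)
C = 3.1994 + 22.21000000 - 22.69864275 = 2.7108

Answer: Call price = 2.7108


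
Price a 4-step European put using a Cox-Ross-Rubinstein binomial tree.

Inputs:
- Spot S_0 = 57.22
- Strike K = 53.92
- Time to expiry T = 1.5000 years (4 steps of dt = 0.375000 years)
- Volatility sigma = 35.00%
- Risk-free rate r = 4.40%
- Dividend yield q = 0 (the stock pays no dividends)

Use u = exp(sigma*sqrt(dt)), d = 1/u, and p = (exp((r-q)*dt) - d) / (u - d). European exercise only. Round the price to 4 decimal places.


dt = T/N = 0.375000
u = exp(sigma*sqrt(dt)) = 1.239032; d = 1/u = 0.807082
p = (exp((r-q)*dt) - d) / (u - d) = 0.485137
Discount per step: exp(-r*dt) = 0.983635
Stock lattice S(k, i) with i counting down-moves:
  k=0: S(0,0) = 57.2200
  k=1: S(1,0) = 70.8974; S(1,1) = 46.1812
  k=2: S(2,0) = 87.8441; S(2,1) = 57.2200; S(2,2) = 37.2720
  k=3: S(3,0) = 108.8417; S(3,1) = 70.8974; S(3,2) = 46.1812; S(3,3) = 30.0816
  k=4: S(4,0) = 134.8583; S(4,1) = 87.8441; S(4,2) = 57.2200; S(4,3) = 37.2720; S(4,4) = 24.2783
Terminal payoffs V(N, i) = max(K - S_T, 0):
  V(4,0) = 0.000000; V(4,1) = 0.000000; V(4,2) = 0.000000; V(4,3) = 16.647985; V(4,4) = 29.641721
Backward induction: V(k, i) = exp(-r*dt) * [p * V(k+1, i) + (1-p) * V(k+1, i+1)].
  V(3,0) = exp(-r*dt) * [p*0.000000 + (1-p)*0.000000] = 0.000000
  V(3,1) = exp(-r*dt) * [p*0.000000 + (1-p)*0.000000] = 0.000000
  V(3,2) = exp(-r*dt) * [p*0.000000 + (1-p)*16.647985] = 8.431158
  V(3,3) = exp(-r*dt) * [p*16.647985 + (1-p)*29.641721] = 22.956058
  V(2,0) = exp(-r*dt) * [p*0.000000 + (1-p)*0.000000] = 0.000000
  V(2,1) = exp(-r*dt) * [p*0.000000 + (1-p)*8.431158] = 4.269851
  V(2,2) = exp(-r*dt) * [p*8.431158 + (1-p)*22.956058] = 15.649134
  V(1,0) = exp(-r*dt) * [p*0.000000 + (1-p)*4.269851] = 2.162411
  V(1,1) = exp(-r*dt) * [p*4.269851 + (1-p)*15.649134] = 9.962868
  V(0,0) = exp(-r*dt) * [p*2.162411 + (1-p)*9.962868] = 6.077465

Answer: Price = V(0,0) = 6.0775


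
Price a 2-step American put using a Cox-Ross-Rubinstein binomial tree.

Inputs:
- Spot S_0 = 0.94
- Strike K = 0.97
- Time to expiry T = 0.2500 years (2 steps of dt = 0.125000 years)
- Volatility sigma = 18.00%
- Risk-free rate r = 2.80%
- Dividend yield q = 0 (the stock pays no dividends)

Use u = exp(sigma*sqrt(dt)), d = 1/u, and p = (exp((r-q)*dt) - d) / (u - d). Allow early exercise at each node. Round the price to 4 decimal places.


dt = T/N = 0.125000
u = exp(sigma*sqrt(dt)) = 1.065708; d = 1/u = 0.938343
p = (exp((r-q)*dt) - d) / (u - d) = 0.511624
Discount per step: exp(-r*dt) = 0.996506
Stock lattice S(k, i) with i counting down-moves:
  k=0: S(0,0) = 0.9400
  k=1: S(1,0) = 1.0018; S(1,1) = 0.8820
  k=2: S(2,0) = 1.0676; S(2,1) = 0.9400; S(2,2) = 0.8277
Terminal payoffs V(N, i) = max(K - S_T, 0):
  V(2,0) = 0.000000; V(2,1) = 0.030000; V(2,2) = 0.142341
Backward induction: V(k, i) = exp(-r*dt) * [p * V(k+1, i) + (1-p) * V(k+1, i+1)]; then take max(V_cont, immediate exercise) for American.
  V(1,0) = exp(-r*dt) * [p*0.000000 + (1-p)*0.030000] = 0.014600; exercise = 0.000000; V(1,0) = max -> 0.014600
  V(1,1) = exp(-r*dt) * [p*0.030000 + (1-p)*0.142341] = 0.084568; exercise = 0.087957; V(1,1) = max -> 0.087957
  V(0,0) = exp(-r*dt) * [p*0.014600 + (1-p)*0.087957] = 0.050250; exercise = 0.030000; V(0,0) = max -> 0.050250

Answer: Price = V(0,0) = 0.0502


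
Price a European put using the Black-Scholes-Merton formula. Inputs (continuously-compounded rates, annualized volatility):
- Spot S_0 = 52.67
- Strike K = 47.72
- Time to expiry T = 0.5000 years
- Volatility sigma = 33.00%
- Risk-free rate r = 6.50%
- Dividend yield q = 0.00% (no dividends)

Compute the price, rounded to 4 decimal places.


Answer: Price = 2.0560

Derivation:
d1 = (ln(S/K) + (r - q + 0.5*sigma^2) * T) / (sigma * sqrt(T)) = 0.67891009
d2 = d1 - sigma * sqrt(T) = 0.44556485
exp(-rT) = 0.96802245; exp(-qT) = 1.00000000
P = K * exp(-rT) * N(-d2) - S_0 * exp(-qT) * N(-d1)
N(-d1) = 0.24859742; N(-d2) = 0.32795580
P = 47.7200 * 0.96802245 * 0.32795580 - 52.6700 * 1.00000000 * 0.24859742 = 2.0560


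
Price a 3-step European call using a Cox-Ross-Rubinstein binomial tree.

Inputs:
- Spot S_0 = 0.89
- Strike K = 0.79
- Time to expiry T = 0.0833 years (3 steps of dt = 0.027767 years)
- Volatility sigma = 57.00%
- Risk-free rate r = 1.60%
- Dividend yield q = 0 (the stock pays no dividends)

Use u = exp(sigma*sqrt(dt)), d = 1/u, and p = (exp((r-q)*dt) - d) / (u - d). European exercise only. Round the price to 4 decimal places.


Answer: Price = V(0,0) = 0.1181

Derivation:
dt = T/N = 0.027767
u = exp(sigma*sqrt(dt)) = 1.099638; d = 1/u = 0.909390
p = (exp((r-q)*dt) - d) / (u - d) = 0.478608
Discount per step: exp(-r*dt) = 0.999556
Stock lattice S(k, i) with i counting down-moves:
  k=0: S(0,0) = 0.8900
  k=1: S(1,0) = 0.9787; S(1,1) = 0.8094
  k=2: S(2,0) = 1.0762; S(2,1) = 0.8900; S(2,2) = 0.7360
  k=3: S(3,0) = 1.1834; S(3,1) = 0.9787; S(3,2) = 0.8094; S(3,3) = 0.6693
Terminal payoffs V(N, i) = max(S_T - K, 0):
  V(3,0) = 0.393421; V(3,1) = 0.188678; V(3,2) = 0.019357; V(3,3) = 0.000000
Backward induction: V(k, i) = exp(-r*dt) * [p * V(k+1, i) + (1-p) * V(k+1, i+1)].
  V(2,0) = exp(-r*dt) * [p*0.393421 + (1-p)*0.188678] = 0.286542
  V(2,1) = exp(-r*dt) * [p*0.188678 + (1-p)*0.019357] = 0.100351
  V(2,2) = exp(-r*dt) * [p*0.019357 + (1-p)*0.000000] = 0.009260
  V(1,0) = exp(-r*dt) * [p*0.286542 + (1-p)*0.100351] = 0.189379
  V(1,1) = exp(-r*dt) * [p*0.100351 + (1-p)*0.009260] = 0.052834
  V(0,0) = exp(-r*dt) * [p*0.189379 + (1-p)*0.052834] = 0.118133


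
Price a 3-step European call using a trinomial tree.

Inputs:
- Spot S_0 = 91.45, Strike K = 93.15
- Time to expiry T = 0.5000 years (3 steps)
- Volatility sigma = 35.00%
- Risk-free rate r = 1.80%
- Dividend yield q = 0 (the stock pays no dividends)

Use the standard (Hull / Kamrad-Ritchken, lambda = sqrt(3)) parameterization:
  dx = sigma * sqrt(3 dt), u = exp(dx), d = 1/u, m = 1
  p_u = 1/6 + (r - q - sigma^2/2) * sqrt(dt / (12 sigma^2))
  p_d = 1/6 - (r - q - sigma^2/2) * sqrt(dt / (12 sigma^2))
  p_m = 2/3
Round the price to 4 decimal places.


dt = T/N = 0.166667; dx = sigma*sqrt(3*dt) = 0.247487
u = exp(dx) = 1.280803; d = 1/u = 0.780760
p_u = 0.152104, p_m = 0.666667, p_d = 0.181230
Discount per step: exp(-r*dt) = 0.997004
Stock lattice S(k, j) with j the centered position index:
  k=0: S(0,+0) = 91.4500
  k=1: S(1,-1) = 71.4005; S(1,+0) = 91.4500; S(1,+1) = 117.1295
  k=2: S(2,-2) = 55.7467; S(2,-1) = 71.4005; S(2,+0) = 91.4500; S(2,+1) = 117.1295; S(2,+2) = 150.0198
  k=3: S(3,-3) = 43.5248; S(3,-2) = 55.7467; S(3,-1) = 71.4005; S(3,+0) = 91.4500; S(3,+1) = 117.1295; S(3,+2) = 150.0198; S(3,+3) = 192.1458
Terminal payoffs V(N, j) = max(S_T - K, 0):
  V(3,-3) = 0.000000; V(3,-2) = 0.000000; V(3,-1) = 0.000000; V(3,+0) = 0.000000; V(3,+1) = 23.979452; V(3,+2) = 56.869775; V(3,+3) = 98.995807
Backward induction: V(k, j) = exp(-r*dt) * [p_u * V(k+1, j+1) + p_m * V(k+1, j) + p_d * V(k+1, j-1)]
  V(2,-2) = exp(-r*dt) * [p_u*0.000000 + p_m*0.000000 + p_d*0.000000] = 0.000000
  V(2,-1) = exp(-r*dt) * [p_u*0.000000 + p_m*0.000000 + p_d*0.000000] = 0.000000
  V(2,+0) = exp(-r*dt) * [p_u*23.979452 + p_m*0.000000 + p_d*0.000000] = 3.636436
  V(2,+1) = exp(-r*dt) * [p_u*56.869775 + p_m*23.979452 + p_d*0.000000] = 24.562602
  V(2,+2) = exp(-r*dt) * [p_u*98.995807 + p_m*56.869775 + p_d*23.979452] = 57.144902
  V(1,-1) = exp(-r*dt) * [p_u*3.636436 + p_m*0.000000 + p_d*0.000000] = 0.551458
  V(1,+0) = exp(-r*dt) * [p_u*24.562602 + p_m*3.636436 + p_d*0.000000] = 6.141898
  V(1,+1) = exp(-r*dt) * [p_u*57.144902 + p_m*24.562602 + p_d*3.636436] = 25.648983
  V(0,+0) = exp(-r*dt) * [p_u*25.648983 + p_m*6.141898 + p_d*0.551458] = 8.071592

Answer: Price = V(0,0) = 8.0716
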